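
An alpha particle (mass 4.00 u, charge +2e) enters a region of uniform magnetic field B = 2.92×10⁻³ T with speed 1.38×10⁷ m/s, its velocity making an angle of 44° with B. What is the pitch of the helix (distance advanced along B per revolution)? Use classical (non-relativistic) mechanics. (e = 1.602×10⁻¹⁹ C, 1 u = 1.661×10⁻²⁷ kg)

v∥ = v cosθ = 1.38×10⁷·cos44° ≈ 9.927×10⁶ m/s.
T = 2πm/(|q|B) = 2π(6.644×10⁻²⁷)/((3.204×10⁻¹⁹)(2.92×10⁻³)) ≈ 4.462×10⁻⁵ s.
pitch = v∥ T = (9.927×10⁶)(4.462×10⁻⁵) ≈ 443 m.

p ≈ 443 m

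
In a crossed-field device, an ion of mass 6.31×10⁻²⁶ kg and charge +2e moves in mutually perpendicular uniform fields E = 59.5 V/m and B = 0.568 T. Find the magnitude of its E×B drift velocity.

v_d ≈ 105 m/s

The E×B drift speed is v_d = E/B.
v_d = 59.5/0.568 = 105 m/s.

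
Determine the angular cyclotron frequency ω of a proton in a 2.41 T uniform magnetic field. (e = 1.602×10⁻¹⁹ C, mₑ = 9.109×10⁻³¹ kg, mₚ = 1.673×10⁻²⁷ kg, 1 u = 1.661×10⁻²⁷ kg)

ω ≈ 2.31×10⁸ rad/s

ω = |q|B/m.
ω = (1.602×10⁻¹⁹)(2.41)/1.673×10⁻²⁷ ≈ 2.31×10⁸ rad/s.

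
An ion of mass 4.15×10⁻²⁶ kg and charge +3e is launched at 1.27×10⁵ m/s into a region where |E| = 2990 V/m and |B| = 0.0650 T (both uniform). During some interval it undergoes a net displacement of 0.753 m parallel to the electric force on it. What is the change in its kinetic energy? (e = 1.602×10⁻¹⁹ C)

The magnetic force is always ⟂ v and does no work; only the electric force changes KE.
ΔKE = F_E · d = |q|E d = (4.806×10⁻¹⁹)(2990)(0.753) ≈ 1.08×10⁻¹⁵ J.

ΔKE ≈ 1.08×10⁻¹⁵ J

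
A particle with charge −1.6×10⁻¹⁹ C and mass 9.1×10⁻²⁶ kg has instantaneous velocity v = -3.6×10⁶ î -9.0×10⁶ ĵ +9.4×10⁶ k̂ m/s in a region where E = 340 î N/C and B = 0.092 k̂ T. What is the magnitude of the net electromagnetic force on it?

v×B = (-8.28×10⁵, 3.31×10⁵, 0) N/C.
E + v×B = (-8.28×10⁵, 3.31×10⁵, 0) N/C.
F = q(E + v×B) = (−1.6×10⁻¹⁹ C)·(-8.28×10⁵, 3.31×10⁵, 0) = (1.32×10⁻¹³, -5.30×10⁻¹⁴, 0) N.
|F| = 1.43×10⁻¹³ N.

|F| ≈ 1.43×10⁻¹³ N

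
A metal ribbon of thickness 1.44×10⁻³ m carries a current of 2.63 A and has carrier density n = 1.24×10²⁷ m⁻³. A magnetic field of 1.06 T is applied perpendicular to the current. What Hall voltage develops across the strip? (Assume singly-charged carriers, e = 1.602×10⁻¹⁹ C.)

V_H ≈ 9.75×10⁻⁶ V

V_H = IB/(n e t).
V_H = (2.63)(1.06)/((1.24×10²⁷)(1.602×10⁻¹⁹)(1.44×10⁻³)) ≈ 9.75×10⁻⁶ V.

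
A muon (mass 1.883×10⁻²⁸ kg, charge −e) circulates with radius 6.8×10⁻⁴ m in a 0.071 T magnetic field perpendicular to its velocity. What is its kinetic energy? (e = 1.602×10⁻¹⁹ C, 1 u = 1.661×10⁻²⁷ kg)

v = |q|Br/m, then KE = ½mv² = (qBr)²/(2m).
v = (1.602×10⁻¹⁹)(0.071)(6.8×10⁻⁴)/1.883×10⁻²⁸ ≈ 4.108×10⁴ m/s.
KE = ½(1.883×10⁻²⁸)(4.108×10⁴)² ≈ 1.6×10⁻¹⁹ J = 0.99 eV.

KE ≈ 0.99 eV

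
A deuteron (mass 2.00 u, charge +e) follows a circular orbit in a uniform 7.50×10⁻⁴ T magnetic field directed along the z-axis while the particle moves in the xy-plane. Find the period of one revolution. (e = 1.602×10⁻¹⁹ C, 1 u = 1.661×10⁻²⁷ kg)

T ≈ 1.74×10⁻⁴ s

The cyclotron period depends only on m, q, B: T = 2πm/(|q|B).
T = 2π(3.322×10⁻²⁷)/((1.602×10⁻¹⁹)(7.50×10⁻⁴)) ≈ 1.74×10⁻⁴ s.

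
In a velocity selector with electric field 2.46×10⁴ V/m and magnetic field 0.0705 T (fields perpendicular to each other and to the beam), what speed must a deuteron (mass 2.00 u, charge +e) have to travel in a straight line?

v = 3.49×10⁵ m/s

Zero net Lorentz force requires |qE| = |q v×B|, i.e. E = vB.
v = E/B = 2.46×10⁴/0.0705 = 3.49×10⁵ m/s.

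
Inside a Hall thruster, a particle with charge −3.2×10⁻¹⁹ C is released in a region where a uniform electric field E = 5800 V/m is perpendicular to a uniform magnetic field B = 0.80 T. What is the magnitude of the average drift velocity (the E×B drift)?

The steady drift has the magnetic force balancing the electric force, so v_d = E/B.
v_d = 5800/0.80 = 7200 m/s.

v_d ≈ 7200 m/s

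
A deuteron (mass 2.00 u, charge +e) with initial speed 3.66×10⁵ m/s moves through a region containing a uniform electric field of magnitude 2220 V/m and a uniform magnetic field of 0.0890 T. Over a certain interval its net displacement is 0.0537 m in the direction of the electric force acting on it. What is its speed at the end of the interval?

v_f ≈ 3.81×10⁵ m/s

B does no work; ΔKE = |q|E d.
½mv_f² = ½mv₀² + |q|Ed = ½(3.322×10⁻²⁷)(3.66×10⁵)² + (1.602×10⁻¹⁹)(2220)(0.0537) ≈ 2.225×10⁻¹⁶ J + 1.910×10⁻¹⁷ J ≈ 2.416×10⁻¹⁶ J.
v_f = √(2·2.416×10⁻¹⁶/3.322×10⁻²⁷) ≈ 3.81×10⁵ m/s.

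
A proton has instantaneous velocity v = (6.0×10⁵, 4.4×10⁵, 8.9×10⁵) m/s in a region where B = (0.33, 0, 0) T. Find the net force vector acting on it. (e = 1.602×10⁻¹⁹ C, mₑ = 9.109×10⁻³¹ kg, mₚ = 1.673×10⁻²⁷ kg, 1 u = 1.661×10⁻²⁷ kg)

v×B = (0, 2.94×10⁵, -1.45×10⁵) N/C.
F = q v×B = (1.602×10⁻¹⁹ C)·(0, 2.94×10⁵, -1.45×10⁵) = (0, 4.71×10⁻¹⁴, -2.33×10⁻¹⁴) N.

F ≈ (0, 4.71×10⁻¹⁴, -2.33×10⁻¹⁴) N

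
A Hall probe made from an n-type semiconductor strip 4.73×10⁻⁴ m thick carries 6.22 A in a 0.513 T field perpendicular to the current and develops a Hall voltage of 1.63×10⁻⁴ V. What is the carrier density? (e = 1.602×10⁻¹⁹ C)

n ≈ 2.58×10²⁶ m⁻³

From V_H = IB/(n e t), n = IB/(V_H e t).
n = (6.22)(0.513)/((1.63×10⁻⁴)(1.602×10⁻¹⁹)(4.73×10⁻⁴)) ≈ 2.58×10²⁶ m⁻³.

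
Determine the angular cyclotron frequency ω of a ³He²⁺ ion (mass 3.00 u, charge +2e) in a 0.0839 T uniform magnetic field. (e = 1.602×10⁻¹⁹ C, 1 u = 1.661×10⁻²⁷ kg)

ω ≈ 5.39×10⁶ rad/s

ω = |q|B/m.
ω = (3.204×10⁻¹⁹)(0.0839)/4.983×10⁻²⁷ ≈ 5.39×10⁶ rad/s.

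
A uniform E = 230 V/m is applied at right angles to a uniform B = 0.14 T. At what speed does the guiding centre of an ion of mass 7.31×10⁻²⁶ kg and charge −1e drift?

v_d ≈ 1600 m/s

In crossed fields the guiding centre drifts at v_d = |E×B|/B² = E/B, independent of charge and mass.
v_d = 230/0.14 = 1600 m/s.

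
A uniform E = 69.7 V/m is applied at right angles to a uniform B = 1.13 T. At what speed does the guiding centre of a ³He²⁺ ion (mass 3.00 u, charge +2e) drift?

v_d ≈ 61.7 m/s

The E×B drift speed is v_d = E/B.
v_d = 69.7/1.13 = 61.7 m/s.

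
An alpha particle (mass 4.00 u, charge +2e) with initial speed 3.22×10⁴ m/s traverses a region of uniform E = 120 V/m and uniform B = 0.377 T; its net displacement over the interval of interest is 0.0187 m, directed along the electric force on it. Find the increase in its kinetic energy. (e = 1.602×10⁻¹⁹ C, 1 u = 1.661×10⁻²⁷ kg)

The magnetic force is always ⟂ v and does no work; only the electric force changes KE.
ΔKE = F_E · d = |q|E d = (3.204×10⁻¹⁹)(120)(0.0187) ≈ 7.19×10⁻¹⁹ J.

ΔKE ≈ 7.19×10⁻¹⁹ J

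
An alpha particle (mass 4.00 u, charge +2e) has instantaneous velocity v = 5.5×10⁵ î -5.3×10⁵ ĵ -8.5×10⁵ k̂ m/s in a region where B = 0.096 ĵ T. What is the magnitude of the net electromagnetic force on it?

|F| ≈ 3.11×10⁻¹⁴ N

v×B = (8.16×10⁴, 0, 5.28×10⁴) N/C.
F = q v×B = (3.204×10⁻¹⁹ C)·(8.16×10⁴, 0, 5.28×10⁴) = (2.61×10⁻¹⁴, 0, 1.69×10⁻¹⁴) N.
|F| = 3.11×10⁻¹⁴ N.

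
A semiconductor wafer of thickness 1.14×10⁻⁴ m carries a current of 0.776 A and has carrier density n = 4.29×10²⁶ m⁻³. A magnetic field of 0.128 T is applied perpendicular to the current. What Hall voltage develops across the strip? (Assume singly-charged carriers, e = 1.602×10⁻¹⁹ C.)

V_H = IB/(n e t).
V_H = (0.776)(0.128)/((4.29×10²⁶)(1.602×10⁻¹⁹)(1.14×10⁻⁴)) ≈ 1.27×10⁻⁵ V.

V_H ≈ 1.27×10⁻⁵ V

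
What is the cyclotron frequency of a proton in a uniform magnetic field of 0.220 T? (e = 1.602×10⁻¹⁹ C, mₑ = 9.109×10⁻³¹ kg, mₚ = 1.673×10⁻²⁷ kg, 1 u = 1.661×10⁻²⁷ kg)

f ≈ 3.35×10⁶ Hz

f = |q|B/(2πm).
f = (1.602×10⁻¹⁹)(0.220)/(2π·1.673×10⁻²⁷) ≈ 3.35×10⁶ Hz.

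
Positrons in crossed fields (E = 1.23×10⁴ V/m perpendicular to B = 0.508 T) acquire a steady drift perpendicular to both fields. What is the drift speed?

The steady drift has the magnetic force balancing the electric force, so v_d = E/B.
v_d = 1.23×10⁴/0.508 = 2.42×10⁴ m/s.

v_d ≈ 2.42×10⁴ m/s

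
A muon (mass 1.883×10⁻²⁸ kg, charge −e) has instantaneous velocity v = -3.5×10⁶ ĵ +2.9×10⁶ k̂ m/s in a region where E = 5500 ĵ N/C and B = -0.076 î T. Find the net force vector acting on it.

v×B = (0, -2.20×10⁵, -2.66×10⁵) N/C.
E + v×B = (0, -2.15×10⁵, -2.66×10⁵) N/C.
F = q(E + v×B) = (−1.602×10⁻¹⁹ C)·(0, -2.15×10⁵, -2.66×10⁵) = (0, 3.44×10⁻¹⁴, 4.26×10⁻¹⁴) N.

F ≈ (0, 3.44×10⁻¹⁴, 4.26×10⁻¹⁴) N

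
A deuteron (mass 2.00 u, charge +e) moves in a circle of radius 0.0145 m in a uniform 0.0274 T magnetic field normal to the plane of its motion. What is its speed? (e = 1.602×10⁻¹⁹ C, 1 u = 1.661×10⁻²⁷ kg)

From |q|vB = mv²/r, v = |q|Br/m.
v = (1.602×10⁻¹⁹)(0.0274)(0.0145)/3.322×10⁻²⁷ ≈ 1.92×10⁴ m/s.

v ≈ 1.92×10⁴ m/s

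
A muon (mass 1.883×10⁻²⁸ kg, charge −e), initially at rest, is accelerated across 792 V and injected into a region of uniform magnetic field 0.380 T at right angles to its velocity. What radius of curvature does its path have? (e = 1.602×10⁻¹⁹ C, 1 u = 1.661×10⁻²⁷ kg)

r ≈ 3.59×10⁻³ m

Acceleration: |q|V = ½mv² ⇒ v = √(2|q|V/m) = √(2·1.602×10⁻¹⁹·792/1.883×10⁻²⁸) ≈ 1.161×10⁶ m/s.
In the field: r = mv/(|q|B) = (1.883×10⁻²⁸)(1.161×10⁶)/((1.602×10⁻¹⁹)(0.380)) ≈ 3.59×10⁻³ m.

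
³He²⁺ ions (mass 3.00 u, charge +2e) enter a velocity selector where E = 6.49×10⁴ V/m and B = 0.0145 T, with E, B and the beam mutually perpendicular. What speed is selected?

v = 4.48×10⁶ m/s

Straight-line motion ⇒ electric and magnetic forces cancel, so E = vB.
v = E/B = 6.49×10⁴/0.0145 = 4.48×10⁶ m/s.
The result is independent of the particle's charge and mass.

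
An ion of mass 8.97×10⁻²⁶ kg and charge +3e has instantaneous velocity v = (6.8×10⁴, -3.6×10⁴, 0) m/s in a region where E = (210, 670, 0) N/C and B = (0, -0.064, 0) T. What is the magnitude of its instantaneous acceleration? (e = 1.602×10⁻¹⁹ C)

v×B = (0, 0, -4350) N/C.
E + v×B = (210, 670, -4350) N/C.
F = q(E + v×B) = (4.806×10⁻¹⁹ C)·(210, 670, -4350) = (1.01×10⁻¹⁶, 3.22×10⁻¹⁶, -2.09×10⁻¹⁵) N.
|a| = |F|/m = 2.119×10⁻¹⁵/8.97×10⁻²⁶ ≈ 2.36×10¹⁰ m/s².

|a| ≈ 2.36×10¹⁰ m/s²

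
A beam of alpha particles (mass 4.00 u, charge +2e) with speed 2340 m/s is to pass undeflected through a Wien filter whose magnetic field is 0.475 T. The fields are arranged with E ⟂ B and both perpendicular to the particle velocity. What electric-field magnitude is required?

E = 1110 V/m

For straight-line motion qE = qvB, so E = vB.
E = 2340 × 0.475 = 1110 V/m.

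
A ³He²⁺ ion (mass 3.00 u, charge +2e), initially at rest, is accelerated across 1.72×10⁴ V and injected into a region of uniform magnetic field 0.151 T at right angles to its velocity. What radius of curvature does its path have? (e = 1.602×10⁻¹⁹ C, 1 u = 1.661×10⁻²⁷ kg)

Acceleration: |q|V = ½mv² ⇒ v = √(2|q|V/m) = √(2·3.204×10⁻¹⁹·1.72×10⁴/4.983×10⁻²⁷) ≈ 1.487×10⁶ m/s.
In the field: r = mv/(|q|B) = (4.983×10⁻²⁷)(1.487×10⁶)/((3.204×10⁻¹⁹)(0.151)) ≈ 0.153 m.

r ≈ 0.153 m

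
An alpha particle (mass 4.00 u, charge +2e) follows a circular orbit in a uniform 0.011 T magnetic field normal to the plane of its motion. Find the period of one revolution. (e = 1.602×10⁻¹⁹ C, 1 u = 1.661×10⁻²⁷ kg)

The cyclotron period depends only on m, q, B: T = 2πm/(|q|B).
T = 2π(6.644×10⁻²⁷)/((3.204×10⁻¹⁹)(0.011)) ≈ 1.2×10⁻⁵ s.

T ≈ 1.2×10⁻⁵ s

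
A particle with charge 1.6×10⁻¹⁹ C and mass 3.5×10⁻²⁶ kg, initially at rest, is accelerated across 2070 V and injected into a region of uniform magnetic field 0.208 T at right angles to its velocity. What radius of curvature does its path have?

r ≈ 0.145 m

Acceleration: |q|V = ½mv² ⇒ v = √(2|q|V/m) = √(2·1.6×10⁻¹⁹·2070/3.5×10⁻²⁶) ≈ 1.376×10⁵ m/s.
In the field: r = mv/(|q|B) = (3.5×10⁻²⁶)(1.376×10⁵)/((1.6×10⁻¹⁹)(0.208)) ≈ 0.145 m.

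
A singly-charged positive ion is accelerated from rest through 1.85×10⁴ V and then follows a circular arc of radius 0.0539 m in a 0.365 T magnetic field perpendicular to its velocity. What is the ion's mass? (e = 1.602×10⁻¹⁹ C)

Combine |q|V = ½mv² and r = mv/(|q|B): eliminate v to get m = qB²r²/(2V).
m = (1.602×10⁻¹⁹)(0.365)²(0.0539)²/(2·1.85×10⁴) ≈ 1.68×10⁻²⁷ kg.

m ≈ 1.68×10⁻²⁷ kg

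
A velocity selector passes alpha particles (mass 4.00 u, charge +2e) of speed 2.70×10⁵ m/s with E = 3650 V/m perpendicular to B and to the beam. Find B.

Balance of forces in the selector: qE = qvB ⇒ B = E/v.
B = 3650/2.70×10⁵ = 0.0135 T.

B = 0.0135 T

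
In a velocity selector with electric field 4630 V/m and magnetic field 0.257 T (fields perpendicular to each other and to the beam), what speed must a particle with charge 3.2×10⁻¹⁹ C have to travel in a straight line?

v = 1.80×10⁴ m/s

Straight-line motion ⇒ electric and magnetic forces cancel, so E = vB.
v = E/B = 4630/0.257 = 1.80×10⁴ m/s.
The result is independent of the particle's charge and mass.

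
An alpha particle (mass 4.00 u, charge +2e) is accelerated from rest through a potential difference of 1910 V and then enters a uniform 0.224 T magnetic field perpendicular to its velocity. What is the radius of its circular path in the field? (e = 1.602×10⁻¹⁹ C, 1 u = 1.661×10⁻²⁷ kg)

r ≈ 0.0397 m

Acceleration: |q|V = ½mv² ⇒ v = √(2|q|V/m) = √(2·3.204×10⁻¹⁹·1910/6.644×10⁻²⁷) ≈ 4.292×10⁵ m/s.
In the field: r = mv/(|q|B) = (6.644×10⁻²⁷)(4.292×10⁵)/((3.204×10⁻¹⁹)(0.224)) ≈ 0.0397 m.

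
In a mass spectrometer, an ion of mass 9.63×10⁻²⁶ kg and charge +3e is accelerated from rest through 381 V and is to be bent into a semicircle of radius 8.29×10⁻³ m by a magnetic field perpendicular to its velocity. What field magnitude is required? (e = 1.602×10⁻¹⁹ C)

v = √(2|q|V/m) = √(2·4.806×10⁻¹⁹·381/9.63×10⁻²⁶) ≈ 6.167×10⁴ m/s.
B = mv/(|q|r) = (9.63×10⁻²⁶)(6.167×10⁴)/((4.806×10⁻¹⁹)(8.29×10⁻³)) ≈ 1.49 T.

B ≈ 1.49 T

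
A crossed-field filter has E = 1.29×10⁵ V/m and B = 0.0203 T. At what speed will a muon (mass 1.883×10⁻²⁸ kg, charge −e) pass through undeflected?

v = 6.35×10⁶ m/s

For undeflected motion the electric and magnetic forces balance: qE = qvB.
v = E/B = 1.29×10⁵/0.0203 = 6.35×10⁶ m/s.
The result is independent of the particle's charge and mass.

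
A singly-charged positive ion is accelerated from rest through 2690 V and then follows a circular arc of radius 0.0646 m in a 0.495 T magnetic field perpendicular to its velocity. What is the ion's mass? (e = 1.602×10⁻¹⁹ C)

Combine |q|V = ½mv² and r = mv/(|q|B): eliminate v to get m = qB²r²/(2V).
m = (1.602×10⁻¹⁹)(0.495)²(0.0646)²/(2·2690) ≈ 3.04×10⁻²⁶ kg.

m ≈ 3.04×10⁻²⁶ kg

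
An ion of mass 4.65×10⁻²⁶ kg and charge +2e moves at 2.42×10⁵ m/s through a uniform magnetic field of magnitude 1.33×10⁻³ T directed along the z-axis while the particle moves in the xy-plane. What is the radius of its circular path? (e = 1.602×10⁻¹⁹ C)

The magnetic force provides the centripetal force: |q|vB = mv²/r.
r = mv/(|q|B) = (4.65×10⁻²⁶)(2.42×10⁵)/((3.204×10⁻¹⁹)(1.33×10⁻³)) ≈ 26.4 m.

r ≈ 26.4 m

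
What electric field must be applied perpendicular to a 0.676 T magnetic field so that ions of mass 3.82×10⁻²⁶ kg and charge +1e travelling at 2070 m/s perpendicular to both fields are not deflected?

For straight-line motion qE = qvB, so E = vB.
E = 2070 × 0.676 = 1400 V/m.

E = 1400 V/m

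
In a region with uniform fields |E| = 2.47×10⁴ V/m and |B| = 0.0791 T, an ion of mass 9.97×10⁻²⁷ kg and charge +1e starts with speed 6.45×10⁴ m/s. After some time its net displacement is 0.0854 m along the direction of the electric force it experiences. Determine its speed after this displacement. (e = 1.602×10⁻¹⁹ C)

v_f ≈ 2.68×10⁵ m/s

B does no work; ΔKE = |q|E d.
½mv_f² = ½mv₀² + |q|Ed = ½(9.97×10⁻²⁷)(6.45×10⁴)² + (1.602×10⁻¹⁹)(2.47×10⁴)(0.0854) ≈ 2.074×10⁻¹⁷ J + 3.379×10⁻¹⁶ J ≈ 3.587×10⁻¹⁶ J.
v_f = √(2·3.587×10⁻¹⁶/9.97×10⁻²⁷) ≈ 2.68×10⁵ m/s.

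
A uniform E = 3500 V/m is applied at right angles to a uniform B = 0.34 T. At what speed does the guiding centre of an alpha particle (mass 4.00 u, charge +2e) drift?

v_d ≈ 1.0×10⁴ m/s

The E×B drift speed is v_d = E/B.
v_d = 3500/0.34 = 1.0×10⁴ m/s.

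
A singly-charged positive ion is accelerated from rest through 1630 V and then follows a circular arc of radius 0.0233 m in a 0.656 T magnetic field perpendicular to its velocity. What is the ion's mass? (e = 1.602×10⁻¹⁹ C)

Combine |q|V = ½mv² and r = mv/(|q|B): eliminate v to get m = qB²r²/(2V).
m = (1.602×10⁻¹⁹)(0.656)²(0.0233)²/(2·1630) ≈ 1.15×10⁻²⁶ kg.

m ≈ 1.15×10⁻²⁶ kg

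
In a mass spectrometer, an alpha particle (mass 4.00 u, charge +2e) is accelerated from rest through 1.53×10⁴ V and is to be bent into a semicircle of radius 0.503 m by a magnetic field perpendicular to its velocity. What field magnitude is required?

B ≈ 0.0501 T

v = √(2|q|V/m) = √(2·3.204×10⁻¹⁹·1.53×10⁴/6.644×10⁻²⁷) ≈ 1.215×10⁶ m/s.
B = mv/(|q|r) = (6.644×10⁻²⁷)(1.215×10⁶)/((3.204×10⁻¹⁹)(0.503)) ≈ 0.0501 T.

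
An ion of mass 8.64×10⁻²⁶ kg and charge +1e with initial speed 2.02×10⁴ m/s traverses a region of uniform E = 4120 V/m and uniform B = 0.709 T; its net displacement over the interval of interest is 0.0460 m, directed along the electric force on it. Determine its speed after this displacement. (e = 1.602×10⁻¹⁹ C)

B does no work; ΔKE = |q|E d.
½mv_f² = ½mv₀² + |q|Ed = ½(8.64×10⁻²⁶)(2.02×10⁴)² + (1.602×10⁻¹⁹)(4120)(0.0460) ≈ 1.763×10⁻¹⁷ J + 3.036×10⁻¹⁷ J ≈ 4.799×10⁻¹⁷ J.
v_f = √(2·4.799×10⁻¹⁷/8.64×10⁻²⁶) ≈ 3.33×10⁴ m/s.

v_f ≈ 3.33×10⁴ m/s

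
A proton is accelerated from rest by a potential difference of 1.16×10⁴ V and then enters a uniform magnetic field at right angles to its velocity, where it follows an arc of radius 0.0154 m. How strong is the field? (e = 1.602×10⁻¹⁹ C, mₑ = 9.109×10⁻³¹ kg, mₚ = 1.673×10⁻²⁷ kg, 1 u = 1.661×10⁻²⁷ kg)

v = √(2|q|V/m) = √(2·1.602×10⁻¹⁹·1.16×10⁴/1.673×10⁻²⁷) ≈ 1.490×10⁶ m/s.
B = mv/(|q|r) = (1.673×10⁻²⁷)(1.490×10⁶)/((1.602×10⁻¹⁹)(0.0154)) ≈ 1.01 T.

B ≈ 1.01 T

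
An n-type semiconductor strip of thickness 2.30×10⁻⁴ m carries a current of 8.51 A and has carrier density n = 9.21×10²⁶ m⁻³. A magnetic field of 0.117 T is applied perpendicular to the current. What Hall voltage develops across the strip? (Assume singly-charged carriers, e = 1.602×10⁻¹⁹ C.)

V_H = IB/(n e t).
V_H = (8.51)(0.117)/((9.21×10²⁶)(1.602×10⁻¹⁹)(2.30×10⁻⁴)) ≈ 2.93×10⁻⁵ V.

V_H ≈ 2.93×10⁻⁵ V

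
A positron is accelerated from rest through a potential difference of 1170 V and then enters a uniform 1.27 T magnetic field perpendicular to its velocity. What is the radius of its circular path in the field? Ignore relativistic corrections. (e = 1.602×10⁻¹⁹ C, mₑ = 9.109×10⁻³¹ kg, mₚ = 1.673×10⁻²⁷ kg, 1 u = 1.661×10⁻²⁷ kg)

Acceleration: |q|V = ½mv² ⇒ v = √(2|q|V/m) = √(2·1.602×10⁻¹⁹·1170/9.109×10⁻³¹) ≈ 2.029×10⁷ m/s.
In the field: r = mv/(|q|B) = (9.109×10⁻³¹)(2.029×10⁷)/((1.602×10⁻¹⁹)(1.27)) ≈ 9.08×10⁻⁵ m.

r ≈ 9.08×10⁻⁵ m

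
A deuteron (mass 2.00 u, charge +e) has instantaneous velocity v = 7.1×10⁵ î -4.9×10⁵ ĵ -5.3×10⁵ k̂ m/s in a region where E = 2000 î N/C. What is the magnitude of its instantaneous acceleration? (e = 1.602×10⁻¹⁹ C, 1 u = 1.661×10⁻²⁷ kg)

Only an electric field acts, so F = qE = (1.602×10⁻¹⁹ C)·(2000, 0, 0) = (3.20×10⁻¹⁶, 0, 0) N.
|a| = |F|/m = 3.204×10⁻¹⁶/3.322×10⁻²⁷ ≈ 9.64×10¹⁰ m/s².

|a| ≈ 9.64×10¹⁰ m/s²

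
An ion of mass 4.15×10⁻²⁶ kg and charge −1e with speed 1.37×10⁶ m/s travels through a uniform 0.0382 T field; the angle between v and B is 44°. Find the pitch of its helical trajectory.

v∥ = v cosθ = 1.37×10⁶·cos44° ≈ 9.855×10⁵ m/s.
T = 2πm/(|q|B) = 2π(4.15×10⁻²⁶)/((1.602×10⁻¹⁹)(0.0382)) ≈ 4.261×10⁻⁵ s.
pitch = v∥ T = (9.855×10⁵)(4.261×10⁻⁵) ≈ 42.0 m.

p ≈ 42.0 m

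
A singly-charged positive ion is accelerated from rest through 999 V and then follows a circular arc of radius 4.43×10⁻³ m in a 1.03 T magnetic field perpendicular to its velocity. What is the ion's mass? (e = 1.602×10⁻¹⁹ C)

m ≈ 1.67×10⁻²⁷ kg

Combine |q|V = ½mv² and r = mv/(|q|B): eliminate v to get m = qB²r²/(2V).
m = (1.602×10⁻¹⁹)(1.03)²(4.43×10⁻³)²/(2·999) ≈ 1.67×10⁻²⁷ kg.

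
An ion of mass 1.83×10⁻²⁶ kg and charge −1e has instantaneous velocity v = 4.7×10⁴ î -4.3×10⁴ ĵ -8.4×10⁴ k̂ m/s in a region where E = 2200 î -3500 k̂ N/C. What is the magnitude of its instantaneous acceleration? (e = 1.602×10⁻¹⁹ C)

Only an electric field acts, so F = qE = (−1.602×10⁻¹⁹ C)·(2200, 0, -3500) = (-3.52×10⁻¹⁶, 0, 5.61×10⁻¹⁶) N.
|a| = |F|/m = 6.623×10⁻¹⁶/1.83×10⁻²⁶ ≈ 3.62×10¹⁰ m/s².

|a| ≈ 3.62×10¹⁰ m/s²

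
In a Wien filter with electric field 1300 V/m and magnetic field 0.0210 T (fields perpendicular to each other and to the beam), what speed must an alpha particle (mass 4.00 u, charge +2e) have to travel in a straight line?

Zero net Lorentz force requires |qE| = |q v×B|, i.e. E = vB.
v = E/B = 1300/0.0210 = 6.19×10⁴ m/s.

v = 6.19×10⁴ m/s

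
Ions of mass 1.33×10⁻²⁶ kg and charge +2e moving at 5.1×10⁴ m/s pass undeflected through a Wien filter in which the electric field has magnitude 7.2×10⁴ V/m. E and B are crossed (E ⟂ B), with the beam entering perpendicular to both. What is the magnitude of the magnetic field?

Balance of forces in the selector: qE = qvB ⇒ B = E/v.
B = 7.2×10⁴/5.1×10⁴ = 1.4 T.

B = 1.4 T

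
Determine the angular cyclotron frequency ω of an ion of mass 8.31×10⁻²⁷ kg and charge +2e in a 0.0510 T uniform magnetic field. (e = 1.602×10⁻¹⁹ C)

ω = |q|B/m.
ω = (3.204×10⁻¹⁹)(0.0510)/8.31×10⁻²⁷ ≈ 1.97×10⁶ rad/s.

ω ≈ 1.97×10⁶ rad/s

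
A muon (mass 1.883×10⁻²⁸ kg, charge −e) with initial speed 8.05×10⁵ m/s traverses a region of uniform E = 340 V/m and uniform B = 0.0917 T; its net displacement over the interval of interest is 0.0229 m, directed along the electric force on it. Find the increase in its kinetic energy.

The magnetic force is always ⟂ v and does no work; only the electric force changes KE.
ΔKE = F_E · d = |q|E d = (1.602×10⁻¹⁹)(340)(0.0229) ≈ 1.25×10⁻¹⁸ J.

ΔKE ≈ 1.25×10⁻¹⁸ J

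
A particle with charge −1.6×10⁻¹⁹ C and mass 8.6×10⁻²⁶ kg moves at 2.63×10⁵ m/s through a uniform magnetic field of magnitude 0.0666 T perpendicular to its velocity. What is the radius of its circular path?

The magnetic force provides the centripetal force: |q|vB = mv²/r.
r = mv/(|q|B) = (8.6×10⁻²⁶)(2.63×10⁵)/((1.6×10⁻¹⁹)(0.0666)) ≈ 2.12 m.

r ≈ 2.12 m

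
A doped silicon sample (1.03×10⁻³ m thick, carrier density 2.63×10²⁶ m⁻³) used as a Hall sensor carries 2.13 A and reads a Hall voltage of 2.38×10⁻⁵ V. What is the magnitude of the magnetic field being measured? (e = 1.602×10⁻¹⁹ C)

From V_H = IB/(n e t), B = V_H n e t / I.
B = (2.38×10⁻⁵)(2.63×10²⁶)(1.602×10⁻¹⁹)(1.03×10⁻³)/2.13 ≈ 0.485 T.

B ≈ 0.485 T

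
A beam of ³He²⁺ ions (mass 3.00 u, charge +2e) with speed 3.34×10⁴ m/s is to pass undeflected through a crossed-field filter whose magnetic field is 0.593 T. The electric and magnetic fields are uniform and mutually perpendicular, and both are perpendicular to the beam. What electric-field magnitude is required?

E = 1.98×10⁴ V/m

For straight-line motion qE = qvB, so E = vB.
E = 3.34×10⁴ × 0.593 = 1.98×10⁴ V/m.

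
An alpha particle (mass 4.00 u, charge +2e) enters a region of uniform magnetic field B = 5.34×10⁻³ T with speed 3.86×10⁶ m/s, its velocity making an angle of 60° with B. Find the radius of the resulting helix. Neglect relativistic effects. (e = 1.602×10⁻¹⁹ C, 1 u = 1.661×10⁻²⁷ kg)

v⊥ = v sinθ = 3.86×10⁶·sin60° ≈ 3.343×10⁶ m/s.
r = m v⊥/(|q|B) = (6.644×10⁻²⁷)(3.343×10⁶)/((3.204×10⁻¹⁹)(5.34×10⁻³)) ≈ 13.0 m.

r ≈ 13.0 m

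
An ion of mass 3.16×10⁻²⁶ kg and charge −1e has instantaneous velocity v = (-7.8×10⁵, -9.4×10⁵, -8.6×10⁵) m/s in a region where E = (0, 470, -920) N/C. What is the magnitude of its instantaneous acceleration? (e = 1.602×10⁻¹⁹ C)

|a| ≈ 5.24×10⁹ m/s²

Only an electric field acts, so F = qE = (−1.602×10⁻¹⁹ C)·(0, 470, -920) = (0, -7.53×10⁻¹⁷, 1.47×10⁻¹⁶) N.
|a| = |F|/m = 1.655×10⁻¹⁶/3.16×10⁻²⁶ ≈ 5.24×10⁹ m/s².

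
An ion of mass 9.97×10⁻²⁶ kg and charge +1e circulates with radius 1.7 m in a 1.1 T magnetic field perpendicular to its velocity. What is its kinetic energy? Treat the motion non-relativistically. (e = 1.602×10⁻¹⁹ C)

v = |q|Br/m, then KE = ½mv² = (qBr)²/(2m).
v = (1.602×10⁻¹⁹)(1.1)(1.7)/9.97×10⁻²⁶ ≈ 3.005×10⁶ m/s.
KE = ½(9.97×10⁻²⁶)(3.005×10⁶)² ≈ 4.5×10⁻¹³ J = 2.8×10⁶ eV.

KE ≈ 2.8×10⁶ eV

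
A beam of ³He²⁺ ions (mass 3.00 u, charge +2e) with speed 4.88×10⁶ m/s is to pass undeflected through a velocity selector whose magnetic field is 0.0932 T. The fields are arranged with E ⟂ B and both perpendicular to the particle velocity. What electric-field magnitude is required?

For straight-line motion qE = qvB, so E = vB.
E = 4.88×10⁶ × 0.0932 = 4.55×10⁵ V/m.

E = 4.55×10⁵ V/m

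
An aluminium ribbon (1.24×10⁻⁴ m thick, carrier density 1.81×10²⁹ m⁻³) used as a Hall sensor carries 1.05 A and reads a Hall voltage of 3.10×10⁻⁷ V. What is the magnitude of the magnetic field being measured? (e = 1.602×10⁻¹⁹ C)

From V_H = IB/(n e t), B = V_H n e t / I.
B = (3.10×10⁻⁷)(1.81×10²⁹)(1.602×10⁻¹⁹)(1.24×10⁻⁴)/1.05 ≈ 1.06 T.

B ≈ 1.06 T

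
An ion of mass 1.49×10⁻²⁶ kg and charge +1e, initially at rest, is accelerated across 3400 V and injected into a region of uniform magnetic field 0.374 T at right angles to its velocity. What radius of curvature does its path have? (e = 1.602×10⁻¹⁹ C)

Acceleration: |q|V = ½mv² ⇒ v = √(2|q|V/m) = √(2·1.602×10⁻¹⁹·3400/1.49×10⁻²⁶) ≈ 2.704×10⁵ m/s.
In the field: r = mv/(|q|B) = (1.49×10⁻²⁶)(2.704×10⁵)/((1.602×10⁻¹⁹)(0.374)) ≈ 0.0672 m.

r ≈ 0.0672 m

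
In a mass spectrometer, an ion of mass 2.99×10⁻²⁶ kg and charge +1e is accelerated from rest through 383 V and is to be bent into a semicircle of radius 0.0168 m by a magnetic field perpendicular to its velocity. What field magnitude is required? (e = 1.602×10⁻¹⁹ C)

B ≈ 0.712 T

v = √(2|q|V/m) = √(2·1.602×10⁻¹⁹·383/2.99×10⁻²⁶) ≈ 6.406×10⁴ m/s.
B = mv/(|q|r) = (2.99×10⁻²⁶)(6.406×10⁴)/((1.602×10⁻¹⁹)(0.0168)) ≈ 0.712 T.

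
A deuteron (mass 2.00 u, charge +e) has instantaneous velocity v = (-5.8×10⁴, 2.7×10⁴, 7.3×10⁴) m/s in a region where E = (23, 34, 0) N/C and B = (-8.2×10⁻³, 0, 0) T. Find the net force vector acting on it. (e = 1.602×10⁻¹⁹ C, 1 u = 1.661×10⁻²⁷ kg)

v×B = (0, -599, 221) N/C.
E + v×B = (23.0, -565, 221) N/C.
F = q(E + v×B) = (1.602×10⁻¹⁹ C)·(23.0, -565, 221) = (3.68×10⁻¹⁸, -9.04×10⁻¹⁷, 3.55×10⁻¹⁷) N.

F ≈ (3.68×10⁻¹⁸, -9.04×10⁻¹⁷, 3.55×10⁻¹⁷) N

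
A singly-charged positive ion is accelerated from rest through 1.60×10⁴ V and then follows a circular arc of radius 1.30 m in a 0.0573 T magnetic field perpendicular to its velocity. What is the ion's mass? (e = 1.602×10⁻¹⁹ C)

m ≈ 2.78×10⁻²⁶ kg

Combine |q|V = ½mv² and r = mv/(|q|B): eliminate v to get m = qB²r²/(2V).
m = (1.602×10⁻¹⁹)(0.0573)²(1.30)²/(2·1.60×10⁴) ≈ 2.78×10⁻²⁶ kg.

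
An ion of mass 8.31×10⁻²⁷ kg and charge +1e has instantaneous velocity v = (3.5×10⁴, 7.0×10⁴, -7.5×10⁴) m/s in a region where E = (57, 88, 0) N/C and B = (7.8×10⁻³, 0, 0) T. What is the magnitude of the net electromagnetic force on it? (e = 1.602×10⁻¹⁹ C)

|F| ≈ 1.19×10⁻¹⁶ N

v×B = (0, -585, -546) N/C.
E + v×B = (57.0, -497, -546) N/C.
F = q(E + v×B) = (1.602×10⁻¹⁹ C)·(57.0, -497, -546) = (9.13×10⁻¹⁸, -7.96×10⁻¹⁷, -8.75×10⁻¹⁷) N.
|F| = 1.19×10⁻¹⁶ N.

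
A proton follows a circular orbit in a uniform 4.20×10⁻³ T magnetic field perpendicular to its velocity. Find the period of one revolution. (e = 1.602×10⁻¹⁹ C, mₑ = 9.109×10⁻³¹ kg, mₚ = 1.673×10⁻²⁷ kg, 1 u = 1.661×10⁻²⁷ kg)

The cyclotron period depends only on m, q, B: T = 2πm/(|q|B).
T = 2π(1.673×10⁻²⁷)/((1.602×10⁻¹⁹)(4.20×10⁻³)) ≈ 1.56×10⁻⁵ s.

T ≈ 1.56×10⁻⁵ s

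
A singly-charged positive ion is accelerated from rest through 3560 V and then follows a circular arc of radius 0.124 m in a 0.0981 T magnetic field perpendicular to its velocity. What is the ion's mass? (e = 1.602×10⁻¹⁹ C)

Combine |q|V = ½mv² and r = mv/(|q|B): eliminate v to get m = qB²r²/(2V).
m = (1.602×10⁻¹⁹)(0.0981)²(0.124)²/(2·3560) ≈ 3.33×10⁻²⁷ kg.

m ≈ 3.33×10⁻²⁷ kg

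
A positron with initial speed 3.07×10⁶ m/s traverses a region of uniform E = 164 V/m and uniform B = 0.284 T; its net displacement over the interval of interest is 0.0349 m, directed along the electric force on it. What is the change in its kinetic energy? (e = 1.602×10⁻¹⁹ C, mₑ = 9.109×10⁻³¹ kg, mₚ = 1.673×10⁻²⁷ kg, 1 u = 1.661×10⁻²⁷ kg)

ΔKE ≈ 9.17×10⁻¹⁹ J

The magnetic force is always ⟂ v and does no work; only the electric force changes KE.
ΔKE = F_E · d = |q|E d = (1.602×10⁻¹⁹)(164)(0.0349) ≈ 9.17×10⁻¹⁹ J.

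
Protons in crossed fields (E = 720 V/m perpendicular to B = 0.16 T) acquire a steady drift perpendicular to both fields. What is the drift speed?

v_d ≈ 4500 m/s

In crossed fields the guiding centre drifts at v_d = |E×B|/B² = E/B, independent of charge and mass.
v_d = 720/0.16 = 4500 m/s.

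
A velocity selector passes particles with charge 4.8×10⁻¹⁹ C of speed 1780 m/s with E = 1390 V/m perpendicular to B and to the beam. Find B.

Balance of forces in the selector: qE = qvB ⇒ B = E/v.
B = 1390/1780 = 0.781 T.

B = 0.781 T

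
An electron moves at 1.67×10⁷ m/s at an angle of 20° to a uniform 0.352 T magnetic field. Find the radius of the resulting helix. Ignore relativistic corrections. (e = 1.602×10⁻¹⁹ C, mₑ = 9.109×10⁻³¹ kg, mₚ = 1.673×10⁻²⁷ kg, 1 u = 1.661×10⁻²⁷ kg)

r ≈ 9.23×10⁻⁵ m

v⊥ = v sinθ = 1.67×10⁷·sin20° ≈ 5.712×10⁶ m/s.
r = m v⊥/(|q|B) = (9.109×10⁻³¹)(5.712×10⁶)/((1.602×10⁻¹⁹)(0.352)) ≈ 9.23×10⁻⁵ m.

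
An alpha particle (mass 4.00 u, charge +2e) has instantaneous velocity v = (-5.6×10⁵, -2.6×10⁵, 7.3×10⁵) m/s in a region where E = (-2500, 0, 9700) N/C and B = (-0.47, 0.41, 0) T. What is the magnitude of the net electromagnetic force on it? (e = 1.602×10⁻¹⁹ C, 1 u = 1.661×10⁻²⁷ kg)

|F| ≈ 1.83×10⁻¹³ N

v×B = (-2.99×10⁵, -3.43×10⁵, -3.52×10⁵) N/C.
E + v×B = (-3.02×10⁵, -3.43×10⁵, -3.42×10⁵) N/C.
F = q(E + v×B) = (3.204×10⁻¹⁹ C)·(-3.02×10⁵, -3.43×10⁵, -3.42×10⁵) = (-9.67×10⁻¹⁴, -1.10×10⁻¹³, -1.10×10⁻¹³) N.
|F| = 1.83×10⁻¹³ N.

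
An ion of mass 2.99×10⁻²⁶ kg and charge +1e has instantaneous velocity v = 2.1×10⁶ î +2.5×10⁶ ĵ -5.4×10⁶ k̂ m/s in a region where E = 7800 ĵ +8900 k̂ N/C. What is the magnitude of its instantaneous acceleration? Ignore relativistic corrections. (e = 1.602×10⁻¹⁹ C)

Only an electric field acts, so F = qE = (1.602×10⁻¹⁹ C)·(0, 7800, 8900) = (0, 1.25×10⁻¹⁵, 1.43×10⁻¹⁵) N.
|a| = |F|/m = 1.896×10⁻¹⁵/2.99×10⁻²⁶ ≈ 6.34×10¹⁰ m/s².

|a| ≈ 6.34×10¹⁰ m/s²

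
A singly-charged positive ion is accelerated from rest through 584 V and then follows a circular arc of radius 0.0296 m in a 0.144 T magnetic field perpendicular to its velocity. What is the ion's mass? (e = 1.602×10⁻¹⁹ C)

Combine |q|V = ½mv² and r = mv/(|q|B): eliminate v to get m = qB²r²/(2V).
m = (1.602×10⁻¹⁹)(0.144)²(0.0296)²/(2·584) ≈ 2.49×10⁻²⁷ kg.

m ≈ 2.49×10⁻²⁷ kg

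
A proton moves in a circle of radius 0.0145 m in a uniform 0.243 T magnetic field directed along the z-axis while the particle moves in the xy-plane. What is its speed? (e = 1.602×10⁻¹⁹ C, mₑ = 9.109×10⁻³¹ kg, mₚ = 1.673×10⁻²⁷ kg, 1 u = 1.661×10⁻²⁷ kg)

v ≈ 3.37×10⁵ m/s

From |q|vB = mv²/r, v = |q|Br/m.
v = (1.602×10⁻¹⁹)(0.243)(0.0145)/1.673×10⁻²⁷ ≈ 3.37×10⁵ m/s.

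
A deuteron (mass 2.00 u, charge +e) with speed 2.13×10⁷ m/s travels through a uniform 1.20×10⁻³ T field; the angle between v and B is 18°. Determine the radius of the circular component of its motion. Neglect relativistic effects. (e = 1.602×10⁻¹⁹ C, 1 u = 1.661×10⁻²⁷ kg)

r ≈ 114 m

v⊥ = v sinθ = 2.13×10⁷·sin18° ≈ 6.582×10⁶ m/s.
r = m v⊥/(|q|B) = (3.322×10⁻²⁷)(6.582×10⁶)/((1.602×10⁻¹⁹)(1.20×10⁻³)) ≈ 114 m.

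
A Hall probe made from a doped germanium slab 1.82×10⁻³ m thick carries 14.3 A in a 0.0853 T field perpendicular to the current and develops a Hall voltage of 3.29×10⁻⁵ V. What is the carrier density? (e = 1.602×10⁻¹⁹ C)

From V_H = IB/(n e t), n = IB/(V_H e t).
n = (14.3)(0.0853)/((3.29×10⁻⁵)(1.602×10⁻¹⁹)(1.82×10⁻³)) ≈ 1.27×10²⁶ m⁻³.

n ≈ 1.27×10²⁶ m⁻³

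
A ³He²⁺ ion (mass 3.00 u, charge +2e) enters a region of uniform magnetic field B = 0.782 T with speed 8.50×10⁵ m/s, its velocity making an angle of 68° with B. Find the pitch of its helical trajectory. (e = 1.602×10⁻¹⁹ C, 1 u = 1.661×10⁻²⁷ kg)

v∥ = v cosθ = 8.50×10⁵·cos68° ≈ 3.184×10⁵ m/s.
T = 2πm/(|q|B) = 2π(4.983×10⁻²⁷)/((3.204×10⁻¹⁹)(0.782)) ≈ 1.250×10⁻⁷ s.
pitch = v∥ T = (3.184×10⁵)(1.250×10⁻⁷) ≈ 0.0398 m.

p ≈ 0.0398 m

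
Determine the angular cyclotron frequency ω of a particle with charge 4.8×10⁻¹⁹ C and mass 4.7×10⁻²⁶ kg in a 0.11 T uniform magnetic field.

ω = |q|B/m.
ω = (4.8×10⁻¹⁹)(0.11)/4.7×10⁻²⁶ ≈ 1.1×10⁶ rad/s.

ω ≈ 1.1×10⁶ rad/s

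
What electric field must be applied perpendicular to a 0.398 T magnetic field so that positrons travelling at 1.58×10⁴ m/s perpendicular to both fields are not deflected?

For straight-line motion qE = qvB, so E = vB.
E = 1.58×10⁴ × 0.398 = 6290 V/m.

E = 6290 V/m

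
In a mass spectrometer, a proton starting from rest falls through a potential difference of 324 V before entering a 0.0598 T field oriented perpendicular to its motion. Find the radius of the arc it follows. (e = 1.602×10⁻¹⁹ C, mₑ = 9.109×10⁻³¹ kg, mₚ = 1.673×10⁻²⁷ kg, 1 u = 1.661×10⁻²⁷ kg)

r ≈ 0.0435 m

Acceleration: |q|V = ½mv² ⇒ v = √(2|q|V/m) = √(2·1.602×10⁻¹⁹·324/1.673×10⁻²⁷) ≈ 2.491×10⁵ m/s.
In the field: r = mv/(|q|B) = (1.673×10⁻²⁷)(2.491×10⁵)/((1.602×10⁻¹⁹)(0.0598)) ≈ 0.0435 m.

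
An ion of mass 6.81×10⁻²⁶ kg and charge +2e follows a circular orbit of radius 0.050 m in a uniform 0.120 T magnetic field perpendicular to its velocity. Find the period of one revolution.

T ≈ 1.11×10⁻⁵ s

The cyclotron period depends only on m, q, B: T = 2πm/(|q|B).
T = 2π(6.81×10⁻²⁶)/((3.204×10⁻¹⁹)(0.120)) ≈ 1.11×10⁻⁵ s.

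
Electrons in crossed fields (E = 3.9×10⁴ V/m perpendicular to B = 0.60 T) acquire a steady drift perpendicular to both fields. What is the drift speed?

The E×B drift speed is v_d = E/B.
v_d = 3.9×10⁴/0.60 = 6.5×10⁴ m/s.

v_d ≈ 6.5×10⁴ m/s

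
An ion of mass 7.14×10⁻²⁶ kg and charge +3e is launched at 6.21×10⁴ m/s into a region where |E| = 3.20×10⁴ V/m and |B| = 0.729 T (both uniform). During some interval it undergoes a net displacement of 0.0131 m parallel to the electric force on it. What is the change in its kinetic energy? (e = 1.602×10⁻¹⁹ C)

The magnetic force is always ⟂ v and does no work; only the electric force changes KE.
ΔKE = F_E · d = |q|E d = (4.806×10⁻¹⁹)(3.20×10⁴)(0.0131) ≈ 2.01×10⁻¹⁶ J.

ΔKE ≈ 2.01×10⁻¹⁶ J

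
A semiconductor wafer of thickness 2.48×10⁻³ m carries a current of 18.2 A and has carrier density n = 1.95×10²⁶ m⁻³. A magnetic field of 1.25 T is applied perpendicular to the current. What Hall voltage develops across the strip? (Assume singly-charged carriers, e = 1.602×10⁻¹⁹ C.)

V_H ≈ 2.94×10⁻⁴ V

V_H = IB/(n e t).
V_H = (18.2)(1.25)/((1.95×10²⁶)(1.602×10⁻¹⁹)(2.48×10⁻³)) ≈ 2.94×10⁻⁴ V.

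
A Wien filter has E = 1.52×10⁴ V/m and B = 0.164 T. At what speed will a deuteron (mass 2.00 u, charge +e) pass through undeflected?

v = 9.27×10⁴ m/s

Straight-line motion ⇒ electric and magnetic forces cancel, so E = vB.
v = E/B = 1.52×10⁴/0.164 = 9.27×10⁴ m/s.
The result is independent of the particle's charge and mass.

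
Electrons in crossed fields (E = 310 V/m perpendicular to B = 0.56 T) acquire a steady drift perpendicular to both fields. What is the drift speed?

v_d ≈ 550 m/s

The E×B drift speed is v_d = E/B.
v_d = 310/0.56 = 550 m/s.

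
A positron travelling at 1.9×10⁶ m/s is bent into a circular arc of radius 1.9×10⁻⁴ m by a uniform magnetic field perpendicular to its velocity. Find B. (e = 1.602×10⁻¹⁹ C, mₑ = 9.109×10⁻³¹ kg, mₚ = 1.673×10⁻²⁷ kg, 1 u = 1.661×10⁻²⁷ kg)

From |q|vB = mv²/r, B = mv/(|q|r).
B = (9.109×10⁻³¹)(1.9×10⁶)/((1.602×10⁻¹⁹)(1.9×10⁻⁴)) ≈ 0.057 T.

B ≈ 0.057 T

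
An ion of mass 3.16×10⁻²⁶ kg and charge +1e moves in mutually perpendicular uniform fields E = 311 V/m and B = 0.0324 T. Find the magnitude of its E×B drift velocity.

v_d ≈ 9600 m/s

In crossed fields the guiding centre drifts at v_d = |E×B|/B² = E/B, independent of charge and mass.
v_d = 311/0.0324 = 9600 m/s.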